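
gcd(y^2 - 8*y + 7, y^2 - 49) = y - 7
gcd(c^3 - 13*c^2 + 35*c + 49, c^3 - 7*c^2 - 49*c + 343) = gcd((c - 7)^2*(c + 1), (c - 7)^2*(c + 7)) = c^2 - 14*c + 49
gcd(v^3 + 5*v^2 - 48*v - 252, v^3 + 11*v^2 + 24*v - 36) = v^2 + 12*v + 36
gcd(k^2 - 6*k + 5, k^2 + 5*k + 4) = 1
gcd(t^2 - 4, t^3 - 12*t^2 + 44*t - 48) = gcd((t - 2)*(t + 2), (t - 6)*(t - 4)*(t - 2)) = t - 2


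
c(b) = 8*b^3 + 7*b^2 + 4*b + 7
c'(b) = 24*b^2 + 14*b + 4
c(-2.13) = -47.07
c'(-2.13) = 83.07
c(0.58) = 13.24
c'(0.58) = 20.19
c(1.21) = 36.26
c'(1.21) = 56.08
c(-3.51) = -266.75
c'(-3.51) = 250.54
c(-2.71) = -111.65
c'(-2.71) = 142.32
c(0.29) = 8.94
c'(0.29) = 10.08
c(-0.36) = 6.09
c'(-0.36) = 2.07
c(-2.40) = -72.87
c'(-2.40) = 108.64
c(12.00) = 14887.00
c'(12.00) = 3628.00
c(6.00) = 2011.00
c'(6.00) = 952.00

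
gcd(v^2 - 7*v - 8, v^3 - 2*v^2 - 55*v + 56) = v - 8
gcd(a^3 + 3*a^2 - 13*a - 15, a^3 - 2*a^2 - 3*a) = a^2 - 2*a - 3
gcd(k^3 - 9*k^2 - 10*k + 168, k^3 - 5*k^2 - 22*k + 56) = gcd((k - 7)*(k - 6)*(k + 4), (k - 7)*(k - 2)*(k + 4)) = k^2 - 3*k - 28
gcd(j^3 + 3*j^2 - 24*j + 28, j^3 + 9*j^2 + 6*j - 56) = j^2 + 5*j - 14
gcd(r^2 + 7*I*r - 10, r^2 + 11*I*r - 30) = r + 5*I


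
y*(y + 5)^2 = y^3 + 10*y^2 + 25*y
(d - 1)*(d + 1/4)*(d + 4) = d^3 + 13*d^2/4 - 13*d/4 - 1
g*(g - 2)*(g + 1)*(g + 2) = g^4 + g^3 - 4*g^2 - 4*g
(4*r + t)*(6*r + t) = 24*r^2 + 10*r*t + t^2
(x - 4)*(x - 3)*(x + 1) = x^3 - 6*x^2 + 5*x + 12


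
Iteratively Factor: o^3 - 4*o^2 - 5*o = (o)*(o^2 - 4*o - 5) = o*(o - 5)*(o + 1)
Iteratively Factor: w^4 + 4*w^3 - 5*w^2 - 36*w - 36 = (w - 3)*(w^3 + 7*w^2 + 16*w + 12) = (w - 3)*(w + 2)*(w^2 + 5*w + 6) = (w - 3)*(w + 2)*(w + 3)*(w + 2)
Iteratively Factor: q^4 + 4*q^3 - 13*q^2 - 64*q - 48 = (q + 3)*(q^3 + q^2 - 16*q - 16) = (q + 3)*(q + 4)*(q^2 - 3*q - 4) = (q + 1)*(q + 3)*(q + 4)*(q - 4)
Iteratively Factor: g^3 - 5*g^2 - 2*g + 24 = (g - 3)*(g^2 - 2*g - 8) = (g - 3)*(g + 2)*(g - 4)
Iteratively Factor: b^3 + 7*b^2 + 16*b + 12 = (b + 2)*(b^2 + 5*b + 6) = (b + 2)*(b + 3)*(b + 2)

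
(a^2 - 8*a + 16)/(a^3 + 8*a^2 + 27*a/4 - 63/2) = 4*(a^2 - 8*a + 16)/(4*a^3 + 32*a^2 + 27*a - 126)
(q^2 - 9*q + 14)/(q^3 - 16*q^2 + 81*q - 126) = (q - 2)/(q^2 - 9*q + 18)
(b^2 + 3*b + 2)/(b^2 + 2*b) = (b + 1)/b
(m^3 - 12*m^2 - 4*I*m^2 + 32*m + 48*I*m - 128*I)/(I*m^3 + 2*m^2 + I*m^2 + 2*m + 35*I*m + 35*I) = (-I*m^3 + m^2*(-4 + 12*I) + m*(48 - 32*I) - 128)/(m^3 + m^2*(1 - 2*I) + m*(35 - 2*I) + 35)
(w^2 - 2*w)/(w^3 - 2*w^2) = 1/w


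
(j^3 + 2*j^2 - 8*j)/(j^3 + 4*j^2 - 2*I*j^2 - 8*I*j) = (j - 2)/(j - 2*I)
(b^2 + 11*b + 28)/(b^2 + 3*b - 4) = (b + 7)/(b - 1)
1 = 1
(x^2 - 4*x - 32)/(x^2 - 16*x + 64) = (x + 4)/(x - 8)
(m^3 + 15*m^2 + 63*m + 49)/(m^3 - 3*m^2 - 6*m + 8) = (m^3 + 15*m^2 + 63*m + 49)/(m^3 - 3*m^2 - 6*m + 8)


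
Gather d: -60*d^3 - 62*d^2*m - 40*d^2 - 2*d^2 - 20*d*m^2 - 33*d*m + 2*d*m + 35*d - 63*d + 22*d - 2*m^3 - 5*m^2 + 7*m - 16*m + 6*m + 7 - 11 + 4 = -60*d^3 + d^2*(-62*m - 42) + d*(-20*m^2 - 31*m - 6) - 2*m^3 - 5*m^2 - 3*m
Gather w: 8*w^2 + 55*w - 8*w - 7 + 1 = 8*w^2 + 47*w - 6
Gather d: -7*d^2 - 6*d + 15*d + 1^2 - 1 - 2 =-7*d^2 + 9*d - 2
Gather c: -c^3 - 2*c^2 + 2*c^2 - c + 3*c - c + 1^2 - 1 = -c^3 + c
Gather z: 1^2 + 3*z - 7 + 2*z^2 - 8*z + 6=2*z^2 - 5*z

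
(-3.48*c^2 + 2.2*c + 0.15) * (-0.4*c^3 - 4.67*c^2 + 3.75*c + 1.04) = 1.392*c^5 + 15.3716*c^4 - 23.384*c^3 + 3.9303*c^2 + 2.8505*c + 0.156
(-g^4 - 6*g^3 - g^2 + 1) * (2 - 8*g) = 8*g^5 + 46*g^4 - 4*g^3 - 2*g^2 - 8*g + 2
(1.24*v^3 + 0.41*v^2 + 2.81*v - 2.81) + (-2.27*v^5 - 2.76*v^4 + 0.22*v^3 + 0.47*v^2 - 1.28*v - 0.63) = -2.27*v^5 - 2.76*v^4 + 1.46*v^3 + 0.88*v^2 + 1.53*v - 3.44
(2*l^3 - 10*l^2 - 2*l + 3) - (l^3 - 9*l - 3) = l^3 - 10*l^2 + 7*l + 6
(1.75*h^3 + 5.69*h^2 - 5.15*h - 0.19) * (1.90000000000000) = 3.325*h^3 + 10.811*h^2 - 9.785*h - 0.361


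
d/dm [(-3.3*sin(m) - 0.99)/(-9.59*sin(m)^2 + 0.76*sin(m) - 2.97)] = (-31.647*sin(m)^2 - 18.9882*sin(m) + 10.5534)*cos(m)/(91.9681*sin(m)^4 - 14.5768*sin(m)^3 + 57.5422*sin(m)^2 - 4.5144*sin(m) + 8.8209)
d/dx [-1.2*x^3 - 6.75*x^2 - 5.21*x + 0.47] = -3.6*x^2 - 13.5*x - 5.21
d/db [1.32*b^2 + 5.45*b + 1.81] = 2.64*b + 5.45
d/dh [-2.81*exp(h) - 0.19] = -2.81*exp(h)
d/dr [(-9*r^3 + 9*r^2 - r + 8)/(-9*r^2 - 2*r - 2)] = 9*(9*r^4 + 4*r^3 + 3*r^2 + 12*r + 2)/(81*r^4 + 36*r^3 + 40*r^2 + 8*r + 4)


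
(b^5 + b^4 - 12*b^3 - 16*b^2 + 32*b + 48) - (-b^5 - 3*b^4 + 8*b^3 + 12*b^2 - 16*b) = 2*b^5 + 4*b^4 - 20*b^3 - 28*b^2 + 48*b + 48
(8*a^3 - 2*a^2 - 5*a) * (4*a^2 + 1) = 32*a^5 - 8*a^4 - 12*a^3 - 2*a^2 - 5*a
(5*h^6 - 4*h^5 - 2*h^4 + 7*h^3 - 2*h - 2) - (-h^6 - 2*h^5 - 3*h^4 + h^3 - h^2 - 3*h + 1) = 6*h^6 - 2*h^5 + h^4 + 6*h^3 + h^2 + h - 3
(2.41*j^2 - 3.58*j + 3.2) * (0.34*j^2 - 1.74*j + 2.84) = 0.8194*j^4 - 5.4106*j^3 + 14.1616*j^2 - 15.7352*j + 9.088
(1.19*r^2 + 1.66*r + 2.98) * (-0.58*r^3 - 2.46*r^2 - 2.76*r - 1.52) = -0.6902*r^5 - 3.8902*r^4 - 9.0964*r^3 - 13.7212*r^2 - 10.748*r - 4.5296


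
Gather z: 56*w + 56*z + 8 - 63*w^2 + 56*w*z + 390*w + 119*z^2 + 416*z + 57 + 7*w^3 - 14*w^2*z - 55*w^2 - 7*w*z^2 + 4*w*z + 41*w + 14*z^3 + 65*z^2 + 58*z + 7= 7*w^3 - 118*w^2 + 487*w + 14*z^3 + z^2*(184 - 7*w) + z*(-14*w^2 + 60*w + 530) + 72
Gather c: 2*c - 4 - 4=2*c - 8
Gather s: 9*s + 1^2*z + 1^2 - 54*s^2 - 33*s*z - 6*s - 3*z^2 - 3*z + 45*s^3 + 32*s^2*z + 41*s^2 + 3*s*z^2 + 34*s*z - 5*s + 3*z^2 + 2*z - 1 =45*s^3 + s^2*(32*z - 13) + s*(3*z^2 + z - 2)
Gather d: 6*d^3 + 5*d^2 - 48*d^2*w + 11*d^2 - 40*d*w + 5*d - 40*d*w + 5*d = 6*d^3 + d^2*(16 - 48*w) + d*(10 - 80*w)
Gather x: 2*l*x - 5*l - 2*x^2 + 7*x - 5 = -5*l - 2*x^2 + x*(2*l + 7) - 5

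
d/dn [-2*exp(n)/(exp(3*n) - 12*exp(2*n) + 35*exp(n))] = 4*(exp(n) - 6)*exp(n)/(exp(2*n) - 12*exp(n) + 35)^2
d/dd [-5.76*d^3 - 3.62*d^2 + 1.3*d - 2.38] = -17.28*d^2 - 7.24*d + 1.3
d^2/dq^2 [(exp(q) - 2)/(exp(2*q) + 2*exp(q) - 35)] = (exp(4*q) - 10*exp(3*q) + 198*exp(2*q) - 218*exp(q) + 1085)*exp(q)/(exp(6*q) + 6*exp(5*q) - 93*exp(4*q) - 412*exp(3*q) + 3255*exp(2*q) + 7350*exp(q) - 42875)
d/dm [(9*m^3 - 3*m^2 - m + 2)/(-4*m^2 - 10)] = (-18*m^4 - 137*m^2 + 38*m + 5)/(2*(4*m^4 + 20*m^2 + 25))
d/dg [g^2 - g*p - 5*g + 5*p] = 2*g - p - 5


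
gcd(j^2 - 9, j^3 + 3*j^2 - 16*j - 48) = j + 3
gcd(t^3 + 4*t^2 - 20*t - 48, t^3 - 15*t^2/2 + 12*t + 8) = t - 4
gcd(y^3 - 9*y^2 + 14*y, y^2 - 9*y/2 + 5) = y - 2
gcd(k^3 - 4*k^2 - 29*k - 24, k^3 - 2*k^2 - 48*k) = k - 8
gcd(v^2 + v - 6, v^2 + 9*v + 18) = v + 3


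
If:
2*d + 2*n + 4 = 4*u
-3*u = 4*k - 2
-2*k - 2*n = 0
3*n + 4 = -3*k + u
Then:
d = 7/2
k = -5/2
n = 5/2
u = 4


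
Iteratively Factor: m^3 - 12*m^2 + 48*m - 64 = (m - 4)*(m^2 - 8*m + 16) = (m - 4)^2*(m - 4)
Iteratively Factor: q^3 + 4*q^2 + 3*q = (q + 1)*(q^2 + 3*q) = q*(q + 1)*(q + 3)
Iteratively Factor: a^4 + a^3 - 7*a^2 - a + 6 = (a + 1)*(a^3 - 7*a + 6) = (a - 1)*(a + 1)*(a^2 + a - 6) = (a - 2)*(a - 1)*(a + 1)*(a + 3)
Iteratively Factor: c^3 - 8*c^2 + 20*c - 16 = (c - 4)*(c^2 - 4*c + 4) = (c - 4)*(c - 2)*(c - 2)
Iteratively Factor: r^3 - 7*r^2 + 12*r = (r)*(r^2 - 7*r + 12) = r*(r - 4)*(r - 3)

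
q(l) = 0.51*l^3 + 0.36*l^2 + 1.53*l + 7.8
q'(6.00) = 60.93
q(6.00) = 140.10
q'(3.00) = 17.46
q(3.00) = 29.40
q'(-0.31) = 1.45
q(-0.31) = 7.35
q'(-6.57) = 62.84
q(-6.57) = -131.35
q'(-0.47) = 1.53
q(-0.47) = 7.11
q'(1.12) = 4.26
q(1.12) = 10.68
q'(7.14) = 84.67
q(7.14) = 222.71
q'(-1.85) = 5.43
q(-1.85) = 2.97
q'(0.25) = 1.81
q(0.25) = 8.21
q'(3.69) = 25.02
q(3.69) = 43.97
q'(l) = 1.53*l^2 + 0.72*l + 1.53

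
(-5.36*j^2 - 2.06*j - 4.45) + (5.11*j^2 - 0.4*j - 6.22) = -0.25*j^2 - 2.46*j - 10.67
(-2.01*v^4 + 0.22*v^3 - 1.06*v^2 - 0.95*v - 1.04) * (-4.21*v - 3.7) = 8.4621*v^5 + 6.5108*v^4 + 3.6486*v^3 + 7.9215*v^2 + 7.8934*v + 3.848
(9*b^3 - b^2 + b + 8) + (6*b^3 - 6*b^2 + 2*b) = 15*b^3 - 7*b^2 + 3*b + 8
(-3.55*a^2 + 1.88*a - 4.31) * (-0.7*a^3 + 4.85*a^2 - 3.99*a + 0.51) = 2.485*a^5 - 18.5335*a^4 + 26.2995*a^3 - 30.2152*a^2 + 18.1557*a - 2.1981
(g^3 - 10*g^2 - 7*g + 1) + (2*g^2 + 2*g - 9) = g^3 - 8*g^2 - 5*g - 8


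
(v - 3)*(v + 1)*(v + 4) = v^3 + 2*v^2 - 11*v - 12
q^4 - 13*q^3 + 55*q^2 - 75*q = q*(q - 5)^2*(q - 3)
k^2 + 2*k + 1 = (k + 1)^2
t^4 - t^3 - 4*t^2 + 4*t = t*(t - 2)*(t - 1)*(t + 2)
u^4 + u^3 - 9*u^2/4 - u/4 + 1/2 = (u - 1)*(u - 1/2)*(u + 1/2)*(u + 2)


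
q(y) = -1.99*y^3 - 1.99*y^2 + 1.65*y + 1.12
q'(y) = -5.97*y^2 - 3.98*y + 1.65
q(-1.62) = 1.68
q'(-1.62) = -7.57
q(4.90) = -272.70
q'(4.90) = -161.19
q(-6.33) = 415.67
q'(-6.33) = -212.37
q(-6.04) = 357.05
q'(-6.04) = -192.11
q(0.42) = 1.31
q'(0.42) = -1.07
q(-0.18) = 0.77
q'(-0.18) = 2.17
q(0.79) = 0.20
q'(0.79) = -5.22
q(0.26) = 1.38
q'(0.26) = 0.21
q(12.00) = -3704.36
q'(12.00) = -905.79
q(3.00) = -65.57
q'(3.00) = -64.02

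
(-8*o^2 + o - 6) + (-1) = -8*o^2 + o - 7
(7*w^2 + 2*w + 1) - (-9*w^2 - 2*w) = 16*w^2 + 4*w + 1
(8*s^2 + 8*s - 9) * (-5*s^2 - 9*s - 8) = -40*s^4 - 112*s^3 - 91*s^2 + 17*s + 72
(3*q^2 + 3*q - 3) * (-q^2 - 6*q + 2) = -3*q^4 - 21*q^3 - 9*q^2 + 24*q - 6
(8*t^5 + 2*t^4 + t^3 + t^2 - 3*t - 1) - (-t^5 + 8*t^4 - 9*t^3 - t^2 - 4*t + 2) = 9*t^5 - 6*t^4 + 10*t^3 + 2*t^2 + t - 3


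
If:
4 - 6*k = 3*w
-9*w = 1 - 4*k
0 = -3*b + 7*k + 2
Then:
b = 45/22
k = 13/22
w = 5/33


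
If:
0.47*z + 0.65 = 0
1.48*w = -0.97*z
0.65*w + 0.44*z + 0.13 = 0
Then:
No Solution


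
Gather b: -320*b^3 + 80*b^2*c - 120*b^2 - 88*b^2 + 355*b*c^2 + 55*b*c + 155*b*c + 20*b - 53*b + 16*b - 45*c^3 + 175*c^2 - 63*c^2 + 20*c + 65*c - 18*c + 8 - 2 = -320*b^3 + b^2*(80*c - 208) + b*(355*c^2 + 210*c - 17) - 45*c^3 + 112*c^2 + 67*c + 6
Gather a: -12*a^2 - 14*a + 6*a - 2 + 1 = -12*a^2 - 8*a - 1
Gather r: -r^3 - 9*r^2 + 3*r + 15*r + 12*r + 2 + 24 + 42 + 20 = -r^3 - 9*r^2 + 30*r + 88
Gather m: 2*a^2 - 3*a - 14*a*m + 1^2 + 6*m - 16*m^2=2*a^2 - 3*a - 16*m^2 + m*(6 - 14*a) + 1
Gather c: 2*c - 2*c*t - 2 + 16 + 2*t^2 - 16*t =c*(2 - 2*t) + 2*t^2 - 16*t + 14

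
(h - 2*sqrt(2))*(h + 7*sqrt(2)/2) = h^2 + 3*sqrt(2)*h/2 - 14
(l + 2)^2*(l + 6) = l^3 + 10*l^2 + 28*l + 24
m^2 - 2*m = m*(m - 2)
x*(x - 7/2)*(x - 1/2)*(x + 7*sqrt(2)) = x^4 - 4*x^3 + 7*sqrt(2)*x^3 - 28*sqrt(2)*x^2 + 7*x^2/4 + 49*sqrt(2)*x/4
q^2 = q^2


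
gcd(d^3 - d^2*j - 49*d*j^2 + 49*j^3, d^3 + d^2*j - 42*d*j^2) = d + 7*j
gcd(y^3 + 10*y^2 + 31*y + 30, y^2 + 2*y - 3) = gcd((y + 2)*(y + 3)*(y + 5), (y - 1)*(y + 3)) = y + 3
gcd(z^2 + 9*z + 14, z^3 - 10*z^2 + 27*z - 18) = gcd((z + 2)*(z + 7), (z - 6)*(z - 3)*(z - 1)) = 1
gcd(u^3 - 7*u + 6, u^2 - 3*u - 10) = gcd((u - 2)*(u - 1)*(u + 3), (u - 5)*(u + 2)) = 1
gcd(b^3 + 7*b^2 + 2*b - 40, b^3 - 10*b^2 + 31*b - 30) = b - 2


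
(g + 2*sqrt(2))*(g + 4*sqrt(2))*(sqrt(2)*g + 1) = sqrt(2)*g^3 + 13*g^2 + 22*sqrt(2)*g + 16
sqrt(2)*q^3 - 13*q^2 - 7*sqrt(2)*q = q*(q - 7*sqrt(2))*(sqrt(2)*q + 1)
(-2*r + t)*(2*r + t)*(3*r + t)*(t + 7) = -12*r^3*t - 84*r^3 - 4*r^2*t^2 - 28*r^2*t + 3*r*t^3 + 21*r*t^2 + t^4 + 7*t^3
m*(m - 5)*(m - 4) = m^3 - 9*m^2 + 20*m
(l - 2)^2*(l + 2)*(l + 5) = l^4 + 3*l^3 - 14*l^2 - 12*l + 40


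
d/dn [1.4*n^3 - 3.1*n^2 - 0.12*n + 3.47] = 4.2*n^2 - 6.2*n - 0.12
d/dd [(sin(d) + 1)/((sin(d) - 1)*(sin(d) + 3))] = (-2*sin(d) + cos(d)^2 - 6)*cos(d)/((sin(d) - 1)^2*(sin(d) + 3)^2)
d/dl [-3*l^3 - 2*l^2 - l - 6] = -9*l^2 - 4*l - 1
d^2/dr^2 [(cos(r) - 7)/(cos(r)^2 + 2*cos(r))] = (8*(cos(r) - 7)*(cos(r) + 1)^2*sin(r)^2 - (cos(r) + 2)^2*cos(r)^3 + (cos(r) + 2)*(-14*cos(r) - 11*cos(2*r) + 2*cos(3*r) - 1)*cos(r))/((cos(r) + 2)^3*cos(r)^3)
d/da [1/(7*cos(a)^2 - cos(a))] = (-sin(a)/cos(a)^2 + 14*tan(a))/(7*cos(a) - 1)^2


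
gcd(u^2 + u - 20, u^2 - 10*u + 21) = 1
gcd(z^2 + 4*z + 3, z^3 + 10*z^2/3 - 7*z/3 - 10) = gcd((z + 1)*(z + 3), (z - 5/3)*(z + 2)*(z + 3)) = z + 3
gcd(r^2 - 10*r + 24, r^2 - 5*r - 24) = 1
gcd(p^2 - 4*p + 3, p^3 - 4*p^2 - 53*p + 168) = p - 3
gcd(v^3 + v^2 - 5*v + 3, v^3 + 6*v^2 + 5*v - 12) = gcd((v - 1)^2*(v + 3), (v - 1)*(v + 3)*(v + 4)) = v^2 + 2*v - 3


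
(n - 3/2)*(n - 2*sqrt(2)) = n^2 - 2*sqrt(2)*n - 3*n/2 + 3*sqrt(2)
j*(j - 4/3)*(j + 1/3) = j^3 - j^2 - 4*j/9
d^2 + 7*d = d*(d + 7)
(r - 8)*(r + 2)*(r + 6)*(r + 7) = r^4 + 7*r^3 - 52*r^2 - 460*r - 672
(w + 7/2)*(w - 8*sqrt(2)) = w^2 - 8*sqrt(2)*w + 7*w/2 - 28*sqrt(2)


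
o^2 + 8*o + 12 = (o + 2)*(o + 6)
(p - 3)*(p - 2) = p^2 - 5*p + 6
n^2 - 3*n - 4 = (n - 4)*(n + 1)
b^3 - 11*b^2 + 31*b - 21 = (b - 7)*(b - 3)*(b - 1)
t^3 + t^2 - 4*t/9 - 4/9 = (t - 2/3)*(t + 2/3)*(t + 1)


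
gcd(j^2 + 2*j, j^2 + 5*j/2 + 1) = j + 2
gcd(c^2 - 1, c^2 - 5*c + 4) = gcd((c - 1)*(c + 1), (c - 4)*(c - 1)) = c - 1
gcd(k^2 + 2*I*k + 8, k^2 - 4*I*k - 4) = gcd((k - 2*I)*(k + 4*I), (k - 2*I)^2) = k - 2*I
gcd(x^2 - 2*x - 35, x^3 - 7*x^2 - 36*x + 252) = x - 7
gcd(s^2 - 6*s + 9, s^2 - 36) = 1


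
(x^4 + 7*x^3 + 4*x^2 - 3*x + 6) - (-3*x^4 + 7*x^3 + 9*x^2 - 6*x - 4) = 4*x^4 - 5*x^2 + 3*x + 10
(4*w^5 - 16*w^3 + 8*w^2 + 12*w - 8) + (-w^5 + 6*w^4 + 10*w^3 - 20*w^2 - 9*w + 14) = 3*w^5 + 6*w^4 - 6*w^3 - 12*w^2 + 3*w + 6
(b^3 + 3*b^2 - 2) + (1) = b^3 + 3*b^2 - 1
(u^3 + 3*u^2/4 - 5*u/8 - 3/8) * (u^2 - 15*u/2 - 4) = u^5 - 27*u^4/4 - 41*u^3/4 + 21*u^2/16 + 85*u/16 + 3/2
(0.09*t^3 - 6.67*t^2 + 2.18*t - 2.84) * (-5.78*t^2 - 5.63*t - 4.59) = -0.5202*t^5 + 38.0459*t^4 + 24.5386*t^3 + 34.7571*t^2 + 5.983*t + 13.0356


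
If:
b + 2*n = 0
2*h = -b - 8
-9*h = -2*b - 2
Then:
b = -76/13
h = -14/13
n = 38/13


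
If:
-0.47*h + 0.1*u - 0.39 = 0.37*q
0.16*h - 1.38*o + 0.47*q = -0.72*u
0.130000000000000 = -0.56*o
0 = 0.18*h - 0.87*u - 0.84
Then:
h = -3.79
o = -0.23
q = 3.29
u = -1.75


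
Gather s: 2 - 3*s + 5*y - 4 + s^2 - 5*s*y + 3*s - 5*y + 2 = s^2 - 5*s*y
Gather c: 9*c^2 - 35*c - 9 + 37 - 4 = 9*c^2 - 35*c + 24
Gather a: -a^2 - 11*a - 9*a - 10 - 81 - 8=-a^2 - 20*a - 99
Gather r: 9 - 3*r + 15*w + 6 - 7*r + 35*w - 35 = -10*r + 50*w - 20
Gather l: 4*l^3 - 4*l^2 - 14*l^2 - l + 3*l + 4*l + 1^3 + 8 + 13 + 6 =4*l^3 - 18*l^2 + 6*l + 28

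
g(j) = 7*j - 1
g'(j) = 7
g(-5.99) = -42.93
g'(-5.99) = 7.00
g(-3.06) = -22.42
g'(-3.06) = 7.00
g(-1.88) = -14.16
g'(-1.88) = 7.00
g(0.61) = 3.27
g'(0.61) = 7.00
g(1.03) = 6.21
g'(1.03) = 7.00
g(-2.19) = -16.33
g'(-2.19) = 7.00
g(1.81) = 11.67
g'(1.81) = 7.00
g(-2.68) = -19.76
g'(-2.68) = 7.00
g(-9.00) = -64.00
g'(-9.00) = 7.00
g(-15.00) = -106.00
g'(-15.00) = 7.00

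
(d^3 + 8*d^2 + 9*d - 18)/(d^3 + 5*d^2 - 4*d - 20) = (d^3 + 8*d^2 + 9*d - 18)/(d^3 + 5*d^2 - 4*d - 20)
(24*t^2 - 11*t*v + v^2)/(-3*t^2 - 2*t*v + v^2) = (-8*t + v)/(t + v)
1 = 1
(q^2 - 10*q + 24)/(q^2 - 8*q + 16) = (q - 6)/(q - 4)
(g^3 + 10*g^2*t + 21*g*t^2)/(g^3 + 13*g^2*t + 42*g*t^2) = (g + 3*t)/(g + 6*t)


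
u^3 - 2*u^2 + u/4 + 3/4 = (u - 3/2)*(u - 1)*(u + 1/2)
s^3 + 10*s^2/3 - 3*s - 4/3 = (s - 1)*(s + 1/3)*(s + 4)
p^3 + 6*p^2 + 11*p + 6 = (p + 1)*(p + 2)*(p + 3)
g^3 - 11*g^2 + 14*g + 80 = (g - 8)*(g - 5)*(g + 2)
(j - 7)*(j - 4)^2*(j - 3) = j^4 - 18*j^3 + 117*j^2 - 328*j + 336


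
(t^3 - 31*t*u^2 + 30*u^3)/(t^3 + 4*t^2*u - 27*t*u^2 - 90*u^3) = (t - u)/(t + 3*u)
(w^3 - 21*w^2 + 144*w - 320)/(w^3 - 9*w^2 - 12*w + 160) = (w - 8)/(w + 4)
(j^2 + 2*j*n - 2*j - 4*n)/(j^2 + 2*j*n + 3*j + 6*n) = (j - 2)/(j + 3)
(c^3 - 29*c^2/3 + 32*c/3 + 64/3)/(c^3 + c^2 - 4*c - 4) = (3*c^2 - 32*c + 64)/(3*(c^2 - 4))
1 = 1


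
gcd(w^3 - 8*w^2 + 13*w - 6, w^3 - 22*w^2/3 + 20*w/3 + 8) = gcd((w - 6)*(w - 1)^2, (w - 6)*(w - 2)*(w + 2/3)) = w - 6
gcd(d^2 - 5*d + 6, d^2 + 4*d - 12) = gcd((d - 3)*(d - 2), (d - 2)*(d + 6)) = d - 2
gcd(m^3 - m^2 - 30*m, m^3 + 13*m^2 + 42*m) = m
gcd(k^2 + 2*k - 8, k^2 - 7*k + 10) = k - 2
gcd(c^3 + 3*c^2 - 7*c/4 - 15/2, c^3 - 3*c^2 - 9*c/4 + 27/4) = c - 3/2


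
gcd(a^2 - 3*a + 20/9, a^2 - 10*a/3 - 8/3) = 1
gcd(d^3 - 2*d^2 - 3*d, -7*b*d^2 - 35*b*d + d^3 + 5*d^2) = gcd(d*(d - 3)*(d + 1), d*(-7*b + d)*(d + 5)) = d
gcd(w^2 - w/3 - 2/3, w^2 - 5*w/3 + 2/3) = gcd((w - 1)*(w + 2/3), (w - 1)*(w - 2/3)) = w - 1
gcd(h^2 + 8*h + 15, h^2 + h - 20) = h + 5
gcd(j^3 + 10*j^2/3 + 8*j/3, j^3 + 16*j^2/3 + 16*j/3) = j^2 + 4*j/3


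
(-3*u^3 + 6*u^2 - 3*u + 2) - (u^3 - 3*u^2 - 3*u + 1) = -4*u^3 + 9*u^2 + 1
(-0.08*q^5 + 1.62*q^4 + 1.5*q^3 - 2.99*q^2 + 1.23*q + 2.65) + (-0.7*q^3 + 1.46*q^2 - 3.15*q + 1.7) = -0.08*q^5 + 1.62*q^4 + 0.8*q^3 - 1.53*q^2 - 1.92*q + 4.35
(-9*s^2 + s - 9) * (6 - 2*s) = 18*s^3 - 56*s^2 + 24*s - 54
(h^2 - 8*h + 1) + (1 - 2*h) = h^2 - 10*h + 2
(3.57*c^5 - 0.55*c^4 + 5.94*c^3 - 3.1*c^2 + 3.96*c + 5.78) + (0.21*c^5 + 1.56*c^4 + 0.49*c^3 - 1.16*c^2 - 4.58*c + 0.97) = 3.78*c^5 + 1.01*c^4 + 6.43*c^3 - 4.26*c^2 - 0.62*c + 6.75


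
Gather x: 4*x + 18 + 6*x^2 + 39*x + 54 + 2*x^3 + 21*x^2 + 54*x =2*x^3 + 27*x^2 + 97*x + 72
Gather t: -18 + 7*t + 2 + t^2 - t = t^2 + 6*t - 16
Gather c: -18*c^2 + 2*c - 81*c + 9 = -18*c^2 - 79*c + 9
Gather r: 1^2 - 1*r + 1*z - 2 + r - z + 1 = 0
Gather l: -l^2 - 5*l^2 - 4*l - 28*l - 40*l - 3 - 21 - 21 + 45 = -6*l^2 - 72*l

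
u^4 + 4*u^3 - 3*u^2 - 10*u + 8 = (u - 1)^2*(u + 2)*(u + 4)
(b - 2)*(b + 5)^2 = b^3 + 8*b^2 + 5*b - 50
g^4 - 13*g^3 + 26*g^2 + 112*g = g*(g - 8)*(g - 7)*(g + 2)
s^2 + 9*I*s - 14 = (s + 2*I)*(s + 7*I)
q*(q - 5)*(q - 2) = q^3 - 7*q^2 + 10*q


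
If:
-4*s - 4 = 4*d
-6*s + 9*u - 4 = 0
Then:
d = -3*u/2 - 1/3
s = 3*u/2 - 2/3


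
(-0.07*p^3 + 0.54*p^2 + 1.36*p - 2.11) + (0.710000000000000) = -0.07*p^3 + 0.54*p^2 + 1.36*p - 1.4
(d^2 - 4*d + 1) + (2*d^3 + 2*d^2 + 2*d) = 2*d^3 + 3*d^2 - 2*d + 1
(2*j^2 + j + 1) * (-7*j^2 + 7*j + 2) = -14*j^4 + 7*j^3 + 4*j^2 + 9*j + 2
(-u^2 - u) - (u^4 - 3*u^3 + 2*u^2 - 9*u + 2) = -u^4 + 3*u^3 - 3*u^2 + 8*u - 2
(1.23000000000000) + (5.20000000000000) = 6.43000000000000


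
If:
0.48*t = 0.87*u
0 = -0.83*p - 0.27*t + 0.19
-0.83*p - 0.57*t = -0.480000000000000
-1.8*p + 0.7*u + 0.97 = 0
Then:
No Solution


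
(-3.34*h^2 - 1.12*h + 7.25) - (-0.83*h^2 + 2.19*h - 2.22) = -2.51*h^2 - 3.31*h + 9.47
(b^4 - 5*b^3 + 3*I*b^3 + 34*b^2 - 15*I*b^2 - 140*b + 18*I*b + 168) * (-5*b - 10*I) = -5*b^5 + 25*b^4 - 25*I*b^4 - 140*b^3 + 125*I*b^3 + 550*b^2 - 430*I*b^2 - 660*b + 1400*I*b - 1680*I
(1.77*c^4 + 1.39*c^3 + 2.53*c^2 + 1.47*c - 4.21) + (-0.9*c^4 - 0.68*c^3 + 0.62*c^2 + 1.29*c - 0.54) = 0.87*c^4 + 0.71*c^3 + 3.15*c^2 + 2.76*c - 4.75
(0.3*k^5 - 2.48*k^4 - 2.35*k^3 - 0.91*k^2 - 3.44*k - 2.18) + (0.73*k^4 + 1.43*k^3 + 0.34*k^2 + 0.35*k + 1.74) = 0.3*k^5 - 1.75*k^4 - 0.92*k^3 - 0.57*k^2 - 3.09*k - 0.44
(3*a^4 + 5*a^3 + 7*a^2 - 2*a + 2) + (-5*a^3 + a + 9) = 3*a^4 + 7*a^2 - a + 11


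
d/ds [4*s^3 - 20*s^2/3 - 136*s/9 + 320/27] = 12*s^2 - 40*s/3 - 136/9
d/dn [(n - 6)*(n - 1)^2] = (n - 1)*(3*n - 13)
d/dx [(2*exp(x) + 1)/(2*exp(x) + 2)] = 1/(8*cosh(x/2)^2)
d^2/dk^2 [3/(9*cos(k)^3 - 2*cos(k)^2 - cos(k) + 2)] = 3*((23*cos(k) - 16*cos(2*k) + 81*cos(3*k))*(9*cos(k)^3 - 2*cos(k)^2 - cos(k) + 2)/4 + 2*(-27*cos(k)^2 + 4*cos(k) + 1)^2*sin(k)^2)/(9*cos(k)^3 - 2*cos(k)^2 - cos(k) + 2)^3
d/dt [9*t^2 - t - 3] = 18*t - 1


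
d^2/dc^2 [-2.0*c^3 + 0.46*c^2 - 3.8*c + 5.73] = 0.92 - 12.0*c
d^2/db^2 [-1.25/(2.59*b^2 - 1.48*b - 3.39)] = (-16.77025*b^2 + 9.583*b + 1.25*(5.18*b - 1.48)*(10.36*b - 2.96) + 21.95025)/(-2.59*b^2 + 1.48*b + 3.39)^3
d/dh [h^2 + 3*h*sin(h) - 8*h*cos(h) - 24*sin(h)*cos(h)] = 8*h*sin(h) + 3*h*cos(h) + 2*h + 3*sin(h) - 8*cos(h) - 24*cos(2*h)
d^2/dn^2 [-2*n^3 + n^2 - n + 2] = 2 - 12*n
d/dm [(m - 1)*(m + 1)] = 2*m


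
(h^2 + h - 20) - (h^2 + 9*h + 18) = -8*h - 38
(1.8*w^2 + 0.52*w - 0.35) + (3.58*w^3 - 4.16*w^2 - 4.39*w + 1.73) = 3.58*w^3 - 2.36*w^2 - 3.87*w + 1.38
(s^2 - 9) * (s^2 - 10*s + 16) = s^4 - 10*s^3 + 7*s^2 + 90*s - 144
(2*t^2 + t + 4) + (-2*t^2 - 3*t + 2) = 6 - 2*t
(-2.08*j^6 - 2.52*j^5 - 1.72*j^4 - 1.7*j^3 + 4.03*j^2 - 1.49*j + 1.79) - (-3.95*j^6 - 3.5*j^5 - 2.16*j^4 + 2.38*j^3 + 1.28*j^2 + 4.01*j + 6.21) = 1.87*j^6 + 0.98*j^5 + 0.44*j^4 - 4.08*j^3 + 2.75*j^2 - 5.5*j - 4.42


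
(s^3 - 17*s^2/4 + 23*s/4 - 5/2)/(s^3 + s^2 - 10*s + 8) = (s - 5/4)/(s + 4)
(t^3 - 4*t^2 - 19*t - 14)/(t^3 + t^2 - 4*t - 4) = (t - 7)/(t - 2)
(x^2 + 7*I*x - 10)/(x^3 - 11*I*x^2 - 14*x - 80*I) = (x + 5*I)/(x^2 - 13*I*x - 40)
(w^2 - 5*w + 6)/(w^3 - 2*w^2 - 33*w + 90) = (w - 2)/(w^2 + w - 30)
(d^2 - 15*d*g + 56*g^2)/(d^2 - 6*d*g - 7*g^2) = (d - 8*g)/(d + g)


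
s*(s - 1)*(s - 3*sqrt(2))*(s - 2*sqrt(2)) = s^4 - 5*sqrt(2)*s^3 - s^3 + 5*sqrt(2)*s^2 + 12*s^2 - 12*s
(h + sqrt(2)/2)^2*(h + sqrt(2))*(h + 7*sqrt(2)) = h^4 + 9*sqrt(2)*h^3 + 61*h^2/2 + 18*sqrt(2)*h + 7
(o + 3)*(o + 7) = o^2 + 10*o + 21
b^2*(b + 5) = b^3 + 5*b^2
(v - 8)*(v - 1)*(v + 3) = v^3 - 6*v^2 - 19*v + 24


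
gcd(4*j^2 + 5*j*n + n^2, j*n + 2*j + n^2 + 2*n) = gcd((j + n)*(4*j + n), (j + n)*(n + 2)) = j + n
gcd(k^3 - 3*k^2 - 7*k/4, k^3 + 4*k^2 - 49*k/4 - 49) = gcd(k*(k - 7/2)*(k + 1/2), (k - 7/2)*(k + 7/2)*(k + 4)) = k - 7/2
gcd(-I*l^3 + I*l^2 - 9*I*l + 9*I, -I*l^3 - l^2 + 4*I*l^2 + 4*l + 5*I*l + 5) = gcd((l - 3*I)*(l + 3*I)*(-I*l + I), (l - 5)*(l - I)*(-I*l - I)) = 1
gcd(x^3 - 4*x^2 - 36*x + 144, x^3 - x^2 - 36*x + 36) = x^2 - 36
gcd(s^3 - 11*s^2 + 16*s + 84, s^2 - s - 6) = s + 2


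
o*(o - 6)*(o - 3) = o^3 - 9*o^2 + 18*o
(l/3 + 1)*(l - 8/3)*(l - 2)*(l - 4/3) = l^4/3 - l^3 - 58*l^2/27 + 248*l/27 - 64/9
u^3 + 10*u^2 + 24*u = u*(u + 4)*(u + 6)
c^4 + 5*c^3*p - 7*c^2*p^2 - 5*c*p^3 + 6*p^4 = (c - p)^2*(c + p)*(c + 6*p)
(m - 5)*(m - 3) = m^2 - 8*m + 15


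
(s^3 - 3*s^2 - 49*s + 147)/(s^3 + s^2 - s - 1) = (s^3 - 3*s^2 - 49*s + 147)/(s^3 + s^2 - s - 1)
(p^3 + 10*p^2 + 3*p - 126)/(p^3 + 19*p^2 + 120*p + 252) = (p - 3)/(p + 6)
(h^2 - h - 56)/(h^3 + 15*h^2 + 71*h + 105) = (h - 8)/(h^2 + 8*h + 15)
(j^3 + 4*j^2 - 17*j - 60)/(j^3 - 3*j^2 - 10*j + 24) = (j + 5)/(j - 2)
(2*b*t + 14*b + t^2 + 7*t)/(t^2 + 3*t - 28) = (2*b + t)/(t - 4)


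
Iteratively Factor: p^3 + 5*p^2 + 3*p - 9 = (p + 3)*(p^2 + 2*p - 3) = (p + 3)^2*(p - 1)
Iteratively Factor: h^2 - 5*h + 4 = (h - 1)*(h - 4)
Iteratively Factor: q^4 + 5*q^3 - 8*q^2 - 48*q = (q - 3)*(q^3 + 8*q^2 + 16*q) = q*(q - 3)*(q^2 + 8*q + 16) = q*(q - 3)*(q + 4)*(q + 4)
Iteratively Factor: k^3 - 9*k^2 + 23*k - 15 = (k - 5)*(k^2 - 4*k + 3) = (k - 5)*(k - 1)*(k - 3)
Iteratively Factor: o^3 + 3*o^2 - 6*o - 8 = (o + 4)*(o^2 - o - 2) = (o - 2)*(o + 4)*(o + 1)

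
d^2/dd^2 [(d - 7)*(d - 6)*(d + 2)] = 6*d - 22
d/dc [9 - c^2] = -2*c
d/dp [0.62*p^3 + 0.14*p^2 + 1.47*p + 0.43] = 1.86*p^2 + 0.28*p + 1.47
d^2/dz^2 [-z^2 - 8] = -2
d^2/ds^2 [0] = 0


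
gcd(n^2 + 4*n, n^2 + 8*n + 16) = n + 4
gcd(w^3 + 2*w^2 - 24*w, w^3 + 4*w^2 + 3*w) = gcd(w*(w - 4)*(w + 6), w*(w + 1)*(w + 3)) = w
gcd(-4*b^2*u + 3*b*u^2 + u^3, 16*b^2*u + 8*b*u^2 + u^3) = 4*b*u + u^2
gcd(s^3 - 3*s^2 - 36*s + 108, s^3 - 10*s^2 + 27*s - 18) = s^2 - 9*s + 18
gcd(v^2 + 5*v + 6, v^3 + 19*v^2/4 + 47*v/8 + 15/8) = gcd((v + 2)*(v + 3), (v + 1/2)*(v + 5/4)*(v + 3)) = v + 3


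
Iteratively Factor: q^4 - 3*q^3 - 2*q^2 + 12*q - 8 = (q - 1)*(q^3 - 2*q^2 - 4*q + 8) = (q - 2)*(q - 1)*(q^2 - 4) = (q - 2)*(q - 1)*(q + 2)*(q - 2)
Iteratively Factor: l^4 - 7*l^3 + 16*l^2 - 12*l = (l - 2)*(l^3 - 5*l^2 + 6*l) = (l - 3)*(l - 2)*(l^2 - 2*l) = (l - 3)*(l - 2)^2*(l)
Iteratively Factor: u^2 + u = (u)*(u + 1)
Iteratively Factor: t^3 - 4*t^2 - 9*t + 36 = (t + 3)*(t^2 - 7*t + 12) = (t - 3)*(t + 3)*(t - 4)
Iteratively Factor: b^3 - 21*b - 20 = (b - 5)*(b^2 + 5*b + 4) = (b - 5)*(b + 1)*(b + 4)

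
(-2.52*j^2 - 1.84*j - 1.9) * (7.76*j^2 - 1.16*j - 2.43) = -19.5552*j^4 - 11.3552*j^3 - 6.486*j^2 + 6.6752*j + 4.617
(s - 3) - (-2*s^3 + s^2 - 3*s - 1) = 2*s^3 - s^2 + 4*s - 2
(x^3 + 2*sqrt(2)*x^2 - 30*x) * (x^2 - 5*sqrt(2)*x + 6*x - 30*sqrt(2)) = x^5 - 3*sqrt(2)*x^4 + 6*x^4 - 50*x^3 - 18*sqrt(2)*x^3 - 300*x^2 + 150*sqrt(2)*x^2 + 900*sqrt(2)*x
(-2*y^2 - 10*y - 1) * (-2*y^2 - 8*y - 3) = 4*y^4 + 36*y^3 + 88*y^2 + 38*y + 3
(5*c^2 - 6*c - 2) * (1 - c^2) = -5*c^4 + 6*c^3 + 7*c^2 - 6*c - 2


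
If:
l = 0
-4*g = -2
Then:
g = 1/2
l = 0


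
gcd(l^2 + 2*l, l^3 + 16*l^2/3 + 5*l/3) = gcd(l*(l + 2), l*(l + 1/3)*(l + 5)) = l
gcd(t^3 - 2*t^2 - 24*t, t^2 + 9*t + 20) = t + 4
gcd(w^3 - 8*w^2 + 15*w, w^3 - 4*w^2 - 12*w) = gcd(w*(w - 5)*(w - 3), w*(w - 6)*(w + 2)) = w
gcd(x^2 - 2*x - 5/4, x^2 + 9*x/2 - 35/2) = x - 5/2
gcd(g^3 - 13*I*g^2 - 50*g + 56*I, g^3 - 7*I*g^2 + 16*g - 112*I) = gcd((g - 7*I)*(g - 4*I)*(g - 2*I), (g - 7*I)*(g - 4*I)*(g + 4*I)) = g^2 - 11*I*g - 28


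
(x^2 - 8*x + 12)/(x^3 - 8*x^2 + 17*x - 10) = (x - 6)/(x^2 - 6*x + 5)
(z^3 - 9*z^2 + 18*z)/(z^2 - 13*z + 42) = z*(z - 3)/(z - 7)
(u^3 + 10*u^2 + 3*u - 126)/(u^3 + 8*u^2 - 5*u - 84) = (u + 6)/(u + 4)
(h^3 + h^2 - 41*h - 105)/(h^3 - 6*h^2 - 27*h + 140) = (h + 3)/(h - 4)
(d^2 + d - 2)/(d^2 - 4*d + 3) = (d + 2)/(d - 3)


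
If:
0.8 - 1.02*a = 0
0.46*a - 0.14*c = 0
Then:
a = 0.78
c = 2.58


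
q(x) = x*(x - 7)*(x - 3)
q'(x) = x*(x - 7) + x*(x - 3) + (x - 7)*(x - 3)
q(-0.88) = -26.91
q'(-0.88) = 40.92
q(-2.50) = -130.62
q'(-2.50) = 89.75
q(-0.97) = -30.69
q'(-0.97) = 43.22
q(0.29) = 5.27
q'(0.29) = 15.45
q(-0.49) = -12.81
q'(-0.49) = 31.52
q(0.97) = 11.87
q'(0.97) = 4.42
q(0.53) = 8.47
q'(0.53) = 11.24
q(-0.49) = -12.81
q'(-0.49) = 31.52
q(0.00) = 0.00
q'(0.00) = 21.00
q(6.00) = -18.00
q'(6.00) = 9.00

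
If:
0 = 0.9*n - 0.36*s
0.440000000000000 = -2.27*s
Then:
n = -0.08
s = -0.19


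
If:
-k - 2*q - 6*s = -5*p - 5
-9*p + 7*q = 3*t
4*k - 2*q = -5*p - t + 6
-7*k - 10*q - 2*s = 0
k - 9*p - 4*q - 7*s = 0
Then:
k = 5534/3427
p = -27/3427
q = -4560/3427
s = 3431/3427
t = -10559/3427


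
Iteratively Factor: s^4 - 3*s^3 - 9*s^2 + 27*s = (s - 3)*(s^3 - 9*s) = s*(s - 3)*(s^2 - 9) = s*(s - 3)^2*(s + 3)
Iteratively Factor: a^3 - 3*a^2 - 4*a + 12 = (a + 2)*(a^2 - 5*a + 6) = (a - 3)*(a + 2)*(a - 2)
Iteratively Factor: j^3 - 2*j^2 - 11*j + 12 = (j - 4)*(j^2 + 2*j - 3) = (j - 4)*(j + 3)*(j - 1)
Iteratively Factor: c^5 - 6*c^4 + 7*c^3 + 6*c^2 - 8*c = (c - 4)*(c^4 - 2*c^3 - c^2 + 2*c) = (c - 4)*(c + 1)*(c^3 - 3*c^2 + 2*c) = (c - 4)*(c - 2)*(c + 1)*(c^2 - c) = (c - 4)*(c - 2)*(c - 1)*(c + 1)*(c)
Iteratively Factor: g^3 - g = (g)*(g^2 - 1) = g*(g - 1)*(g + 1)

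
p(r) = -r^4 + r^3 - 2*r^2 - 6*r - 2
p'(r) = -4*r^3 + 3*r^2 - 4*r - 6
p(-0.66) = 0.61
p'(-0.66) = -0.90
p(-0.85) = 0.52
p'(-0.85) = 2.02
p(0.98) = -9.78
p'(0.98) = -10.80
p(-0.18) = -0.99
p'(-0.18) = -5.16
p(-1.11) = -0.69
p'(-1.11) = 7.61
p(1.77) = -23.16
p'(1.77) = -25.86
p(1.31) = -13.99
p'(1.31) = -15.08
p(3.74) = -195.75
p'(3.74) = -188.25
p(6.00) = -1190.00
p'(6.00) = -786.00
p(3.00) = -92.00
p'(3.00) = -99.00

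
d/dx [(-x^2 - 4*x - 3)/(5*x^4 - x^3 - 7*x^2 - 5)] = (-x*(-20*x^2 + 3*x + 14)*(x^2 + 4*x + 3) + 2*(x + 2)*(-5*x^4 + x^3 + 7*x^2 + 5))/(-5*x^4 + x^3 + 7*x^2 + 5)^2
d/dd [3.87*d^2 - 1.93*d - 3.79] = 7.74*d - 1.93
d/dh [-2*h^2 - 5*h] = -4*h - 5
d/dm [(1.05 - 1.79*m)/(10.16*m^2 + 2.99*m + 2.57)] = (18.1864*m^2 - 21.336*m - 7.7398)/(103.2256*m^4 + 60.7568*m^3 + 61.1625*m^2 + 15.3686*m + 6.6049)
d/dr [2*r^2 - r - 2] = 4*r - 1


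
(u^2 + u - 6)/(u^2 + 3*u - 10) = (u + 3)/(u + 5)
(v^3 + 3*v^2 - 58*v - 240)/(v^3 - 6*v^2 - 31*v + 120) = (v + 6)/(v - 3)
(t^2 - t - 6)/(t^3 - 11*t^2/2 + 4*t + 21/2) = 2*(t + 2)/(2*t^2 - 5*t - 7)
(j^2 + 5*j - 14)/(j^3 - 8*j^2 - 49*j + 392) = (j - 2)/(j^2 - 15*j + 56)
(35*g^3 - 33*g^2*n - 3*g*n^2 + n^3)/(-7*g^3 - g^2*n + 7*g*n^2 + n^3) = (-35*g^2 - 2*g*n + n^2)/(7*g^2 + 8*g*n + n^2)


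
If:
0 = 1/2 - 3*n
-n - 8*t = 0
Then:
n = 1/6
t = -1/48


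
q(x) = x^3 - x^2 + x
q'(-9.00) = 262.00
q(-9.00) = -819.00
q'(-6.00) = 121.00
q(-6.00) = -258.00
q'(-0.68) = 3.75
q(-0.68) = -1.46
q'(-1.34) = 9.07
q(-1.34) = -5.54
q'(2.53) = 15.14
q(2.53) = 12.32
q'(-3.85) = 53.17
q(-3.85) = -75.74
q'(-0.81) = 4.59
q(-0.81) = -2.00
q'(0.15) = 0.77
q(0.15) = 0.13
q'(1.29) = 3.41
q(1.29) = 1.77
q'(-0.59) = 3.22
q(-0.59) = -1.14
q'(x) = 3*x^2 - 2*x + 1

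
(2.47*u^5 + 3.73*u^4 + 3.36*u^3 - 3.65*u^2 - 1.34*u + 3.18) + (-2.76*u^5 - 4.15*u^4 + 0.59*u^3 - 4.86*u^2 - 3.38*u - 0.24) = -0.29*u^5 - 0.42*u^4 + 3.95*u^3 - 8.51*u^2 - 4.72*u + 2.94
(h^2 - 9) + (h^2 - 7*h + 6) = 2*h^2 - 7*h - 3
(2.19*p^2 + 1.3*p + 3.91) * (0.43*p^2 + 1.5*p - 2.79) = 0.9417*p^4 + 3.844*p^3 - 2.4788*p^2 + 2.238*p - 10.9089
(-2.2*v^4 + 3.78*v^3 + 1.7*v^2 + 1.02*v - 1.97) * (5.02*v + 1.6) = -11.044*v^5 + 15.4556*v^4 + 14.582*v^3 + 7.8404*v^2 - 8.2574*v - 3.152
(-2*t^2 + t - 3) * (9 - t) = 2*t^3 - 19*t^2 + 12*t - 27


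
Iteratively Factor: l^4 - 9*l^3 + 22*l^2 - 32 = (l - 2)*(l^3 - 7*l^2 + 8*l + 16) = (l - 2)*(l + 1)*(l^2 - 8*l + 16) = (l - 4)*(l - 2)*(l + 1)*(l - 4)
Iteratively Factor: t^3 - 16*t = (t - 4)*(t^2 + 4*t) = (t - 4)*(t + 4)*(t)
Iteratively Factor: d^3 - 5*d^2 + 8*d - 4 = (d - 2)*(d^2 - 3*d + 2) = (d - 2)^2*(d - 1)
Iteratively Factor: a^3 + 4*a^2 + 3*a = (a + 3)*(a^2 + a) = (a + 1)*(a + 3)*(a)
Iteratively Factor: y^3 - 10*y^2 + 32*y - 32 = (y - 4)*(y^2 - 6*y + 8) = (y - 4)^2*(y - 2)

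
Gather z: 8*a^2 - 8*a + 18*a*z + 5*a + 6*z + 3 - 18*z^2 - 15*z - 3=8*a^2 - 3*a - 18*z^2 + z*(18*a - 9)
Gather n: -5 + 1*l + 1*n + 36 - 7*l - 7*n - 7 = -6*l - 6*n + 24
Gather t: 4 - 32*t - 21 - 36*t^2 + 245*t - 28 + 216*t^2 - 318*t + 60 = 180*t^2 - 105*t + 15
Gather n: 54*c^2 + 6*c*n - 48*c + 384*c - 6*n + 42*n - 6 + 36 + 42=54*c^2 + 336*c + n*(6*c + 36) + 72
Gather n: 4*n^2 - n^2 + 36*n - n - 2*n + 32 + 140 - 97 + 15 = 3*n^2 + 33*n + 90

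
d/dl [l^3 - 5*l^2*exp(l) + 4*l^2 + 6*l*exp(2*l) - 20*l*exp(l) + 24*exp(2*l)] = -5*l^2*exp(l) + 3*l^2 + 12*l*exp(2*l) - 30*l*exp(l) + 8*l + 54*exp(2*l) - 20*exp(l)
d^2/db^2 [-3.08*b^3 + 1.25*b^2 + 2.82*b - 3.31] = 2.5 - 18.48*b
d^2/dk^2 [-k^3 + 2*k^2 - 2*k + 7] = 4 - 6*k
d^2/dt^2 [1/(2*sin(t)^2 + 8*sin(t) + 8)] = (2*sin(t) + cos(2*t) + 2)/(sin(t) + 2)^4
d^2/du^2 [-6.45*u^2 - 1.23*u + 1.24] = -12.9000000000000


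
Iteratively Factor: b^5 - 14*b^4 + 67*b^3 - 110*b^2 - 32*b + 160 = (b - 4)*(b^4 - 10*b^3 + 27*b^2 - 2*b - 40) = (b - 5)*(b - 4)*(b^3 - 5*b^2 + 2*b + 8) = (b - 5)*(b - 4)*(b - 2)*(b^2 - 3*b - 4) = (b - 5)*(b - 4)^2*(b - 2)*(b + 1)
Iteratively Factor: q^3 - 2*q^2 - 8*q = (q)*(q^2 - 2*q - 8) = q*(q + 2)*(q - 4)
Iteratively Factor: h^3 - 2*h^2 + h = (h - 1)*(h^2 - h) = (h - 1)^2*(h)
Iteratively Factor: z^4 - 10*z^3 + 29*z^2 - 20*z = (z - 1)*(z^3 - 9*z^2 + 20*z) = (z - 4)*(z - 1)*(z^2 - 5*z) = z*(z - 4)*(z - 1)*(z - 5)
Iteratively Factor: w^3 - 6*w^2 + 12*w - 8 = (w - 2)*(w^2 - 4*w + 4) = (w - 2)^2*(w - 2)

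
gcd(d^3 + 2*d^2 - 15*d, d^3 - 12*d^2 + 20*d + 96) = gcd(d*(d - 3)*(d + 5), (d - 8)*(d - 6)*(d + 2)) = 1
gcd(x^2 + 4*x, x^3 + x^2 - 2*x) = x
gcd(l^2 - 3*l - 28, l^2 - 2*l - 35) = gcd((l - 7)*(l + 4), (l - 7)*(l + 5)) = l - 7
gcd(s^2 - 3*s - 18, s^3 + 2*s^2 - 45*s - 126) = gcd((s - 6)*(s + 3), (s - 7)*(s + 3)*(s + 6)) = s + 3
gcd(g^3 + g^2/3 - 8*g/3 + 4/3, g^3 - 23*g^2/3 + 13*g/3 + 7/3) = g - 1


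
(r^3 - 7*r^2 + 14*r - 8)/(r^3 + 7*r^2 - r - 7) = (r^2 - 6*r + 8)/(r^2 + 8*r + 7)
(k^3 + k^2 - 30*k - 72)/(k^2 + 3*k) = k - 2 - 24/k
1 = 1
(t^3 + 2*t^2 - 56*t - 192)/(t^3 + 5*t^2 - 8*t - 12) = (t^2 - 4*t - 32)/(t^2 - t - 2)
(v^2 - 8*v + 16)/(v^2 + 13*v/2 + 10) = 2*(v^2 - 8*v + 16)/(2*v^2 + 13*v + 20)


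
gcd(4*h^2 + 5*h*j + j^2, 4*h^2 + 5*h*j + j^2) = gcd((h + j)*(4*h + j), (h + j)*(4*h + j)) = 4*h^2 + 5*h*j + j^2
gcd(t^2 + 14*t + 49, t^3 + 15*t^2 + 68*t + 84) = t + 7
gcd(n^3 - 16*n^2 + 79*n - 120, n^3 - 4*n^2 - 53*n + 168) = n^2 - 11*n + 24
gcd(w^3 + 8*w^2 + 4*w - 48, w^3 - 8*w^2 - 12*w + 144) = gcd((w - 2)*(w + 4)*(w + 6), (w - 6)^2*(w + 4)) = w + 4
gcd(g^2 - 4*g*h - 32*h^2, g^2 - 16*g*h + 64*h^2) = g - 8*h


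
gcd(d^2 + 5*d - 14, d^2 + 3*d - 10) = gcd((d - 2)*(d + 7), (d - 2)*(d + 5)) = d - 2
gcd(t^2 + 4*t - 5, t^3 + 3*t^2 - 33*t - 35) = 1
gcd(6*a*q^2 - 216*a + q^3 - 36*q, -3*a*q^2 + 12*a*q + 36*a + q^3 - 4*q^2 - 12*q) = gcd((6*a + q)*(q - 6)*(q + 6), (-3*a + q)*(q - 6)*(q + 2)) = q - 6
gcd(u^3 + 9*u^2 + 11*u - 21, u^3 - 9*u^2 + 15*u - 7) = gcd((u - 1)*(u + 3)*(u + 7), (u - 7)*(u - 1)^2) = u - 1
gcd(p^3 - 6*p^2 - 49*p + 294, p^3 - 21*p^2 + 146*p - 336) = p^2 - 13*p + 42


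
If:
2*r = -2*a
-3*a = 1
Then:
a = -1/3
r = 1/3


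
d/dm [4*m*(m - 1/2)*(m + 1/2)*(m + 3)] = 16*m^3 + 36*m^2 - 2*m - 3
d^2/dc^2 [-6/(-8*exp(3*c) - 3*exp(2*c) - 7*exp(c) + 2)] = 6*(2*(24*exp(2*c) + 6*exp(c) + 7)^2*exp(c) - (72*exp(2*c) + 12*exp(c) + 7)*(8*exp(3*c) + 3*exp(2*c) + 7*exp(c) - 2))*exp(c)/(8*exp(3*c) + 3*exp(2*c) + 7*exp(c) - 2)^3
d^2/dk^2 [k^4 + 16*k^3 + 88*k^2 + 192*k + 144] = 12*k^2 + 96*k + 176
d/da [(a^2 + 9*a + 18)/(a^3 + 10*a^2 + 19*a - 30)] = (-a^2 - 6*a - 17)/(a^4 + 8*a^3 + 6*a^2 - 40*a + 25)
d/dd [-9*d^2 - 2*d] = -18*d - 2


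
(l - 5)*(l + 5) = l^2 - 25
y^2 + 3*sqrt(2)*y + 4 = (y + sqrt(2))*(y + 2*sqrt(2))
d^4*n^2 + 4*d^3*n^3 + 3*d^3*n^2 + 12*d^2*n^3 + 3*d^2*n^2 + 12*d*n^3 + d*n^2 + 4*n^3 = (d + 1)*(d + 4*n)*(d*n + n)^2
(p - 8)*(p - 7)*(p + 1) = p^3 - 14*p^2 + 41*p + 56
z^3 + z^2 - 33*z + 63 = (z - 3)^2*(z + 7)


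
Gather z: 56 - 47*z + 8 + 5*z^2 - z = 5*z^2 - 48*z + 64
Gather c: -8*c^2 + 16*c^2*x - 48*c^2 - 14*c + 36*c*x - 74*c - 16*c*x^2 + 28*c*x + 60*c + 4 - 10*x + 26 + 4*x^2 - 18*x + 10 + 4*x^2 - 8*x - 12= c^2*(16*x - 56) + c*(-16*x^2 + 64*x - 28) + 8*x^2 - 36*x + 28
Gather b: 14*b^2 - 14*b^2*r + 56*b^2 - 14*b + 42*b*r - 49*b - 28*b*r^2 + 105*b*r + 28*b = b^2*(70 - 14*r) + b*(-28*r^2 + 147*r - 35)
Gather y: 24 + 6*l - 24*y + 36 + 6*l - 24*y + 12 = 12*l - 48*y + 72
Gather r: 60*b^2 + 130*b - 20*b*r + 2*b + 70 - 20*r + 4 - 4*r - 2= 60*b^2 + 132*b + r*(-20*b - 24) + 72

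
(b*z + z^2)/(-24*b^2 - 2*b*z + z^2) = z*(b + z)/(-24*b^2 - 2*b*z + z^2)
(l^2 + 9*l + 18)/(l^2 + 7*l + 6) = (l + 3)/(l + 1)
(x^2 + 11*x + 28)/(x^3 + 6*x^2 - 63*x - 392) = (x + 4)/(x^2 - x - 56)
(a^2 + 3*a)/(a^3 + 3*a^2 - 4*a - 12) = a/(a^2 - 4)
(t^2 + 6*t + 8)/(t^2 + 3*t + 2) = (t + 4)/(t + 1)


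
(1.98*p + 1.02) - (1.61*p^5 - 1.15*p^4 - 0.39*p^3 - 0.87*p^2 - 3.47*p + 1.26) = -1.61*p^5 + 1.15*p^4 + 0.39*p^3 + 0.87*p^2 + 5.45*p - 0.24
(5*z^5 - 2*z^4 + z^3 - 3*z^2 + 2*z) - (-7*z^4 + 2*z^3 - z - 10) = 5*z^5 + 5*z^4 - z^3 - 3*z^2 + 3*z + 10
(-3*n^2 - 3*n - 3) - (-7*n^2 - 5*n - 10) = 4*n^2 + 2*n + 7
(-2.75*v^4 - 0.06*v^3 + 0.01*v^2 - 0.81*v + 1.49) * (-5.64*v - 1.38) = 15.51*v^5 + 4.1334*v^4 + 0.0264*v^3 + 4.5546*v^2 - 7.2858*v - 2.0562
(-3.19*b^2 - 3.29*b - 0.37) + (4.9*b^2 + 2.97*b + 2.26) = 1.71*b^2 - 0.32*b + 1.89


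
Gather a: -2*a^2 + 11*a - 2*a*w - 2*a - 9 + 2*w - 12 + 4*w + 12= -2*a^2 + a*(9 - 2*w) + 6*w - 9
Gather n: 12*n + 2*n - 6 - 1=14*n - 7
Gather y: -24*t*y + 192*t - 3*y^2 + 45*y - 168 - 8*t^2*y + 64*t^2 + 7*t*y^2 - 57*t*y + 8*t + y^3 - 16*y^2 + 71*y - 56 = 64*t^2 + 200*t + y^3 + y^2*(7*t - 19) + y*(-8*t^2 - 81*t + 116) - 224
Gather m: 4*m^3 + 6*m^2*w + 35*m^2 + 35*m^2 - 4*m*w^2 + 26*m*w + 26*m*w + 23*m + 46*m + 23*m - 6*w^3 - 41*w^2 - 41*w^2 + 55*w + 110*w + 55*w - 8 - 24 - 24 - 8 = 4*m^3 + m^2*(6*w + 70) + m*(-4*w^2 + 52*w + 92) - 6*w^3 - 82*w^2 + 220*w - 64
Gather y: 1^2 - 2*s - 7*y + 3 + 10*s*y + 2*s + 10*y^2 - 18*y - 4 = 10*y^2 + y*(10*s - 25)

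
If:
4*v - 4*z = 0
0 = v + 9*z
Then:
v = 0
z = 0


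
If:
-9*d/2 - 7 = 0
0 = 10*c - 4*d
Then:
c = -28/45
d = -14/9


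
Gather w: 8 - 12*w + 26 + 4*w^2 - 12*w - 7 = 4*w^2 - 24*w + 27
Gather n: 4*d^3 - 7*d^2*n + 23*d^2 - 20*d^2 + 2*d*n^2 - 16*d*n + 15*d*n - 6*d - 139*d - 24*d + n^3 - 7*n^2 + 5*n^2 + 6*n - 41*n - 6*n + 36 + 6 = 4*d^3 + 3*d^2 - 169*d + n^3 + n^2*(2*d - 2) + n*(-7*d^2 - d - 41) + 42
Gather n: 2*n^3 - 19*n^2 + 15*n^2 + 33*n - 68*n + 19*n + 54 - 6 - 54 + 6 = 2*n^3 - 4*n^2 - 16*n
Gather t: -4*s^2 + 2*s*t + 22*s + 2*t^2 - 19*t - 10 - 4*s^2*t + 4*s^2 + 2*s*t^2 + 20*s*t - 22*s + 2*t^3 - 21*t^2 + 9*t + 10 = 2*t^3 + t^2*(2*s - 19) + t*(-4*s^2 + 22*s - 10)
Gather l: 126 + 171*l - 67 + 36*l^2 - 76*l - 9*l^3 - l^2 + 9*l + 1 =-9*l^3 + 35*l^2 + 104*l + 60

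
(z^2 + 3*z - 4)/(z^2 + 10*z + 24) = (z - 1)/(z + 6)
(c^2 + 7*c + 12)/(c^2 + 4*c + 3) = (c + 4)/(c + 1)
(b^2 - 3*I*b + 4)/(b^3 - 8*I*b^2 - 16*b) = (b + I)/(b*(b - 4*I))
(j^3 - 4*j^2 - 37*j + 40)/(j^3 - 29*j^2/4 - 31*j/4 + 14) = 4*(j + 5)/(4*j + 7)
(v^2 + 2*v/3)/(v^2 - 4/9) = 3*v/(3*v - 2)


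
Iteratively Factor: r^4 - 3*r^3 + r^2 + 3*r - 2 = (r - 1)*(r^3 - 2*r^2 - r + 2) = (r - 2)*(r - 1)*(r^2 - 1) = (r - 2)*(r - 1)^2*(r + 1)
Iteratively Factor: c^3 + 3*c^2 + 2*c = (c)*(c^2 + 3*c + 2) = c*(c + 1)*(c + 2)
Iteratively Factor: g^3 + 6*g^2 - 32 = (g + 4)*(g^2 + 2*g - 8) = (g - 2)*(g + 4)*(g + 4)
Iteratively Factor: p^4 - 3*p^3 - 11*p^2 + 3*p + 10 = (p - 5)*(p^3 + 2*p^2 - p - 2) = (p - 5)*(p + 1)*(p^2 + p - 2) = (p - 5)*(p + 1)*(p + 2)*(p - 1)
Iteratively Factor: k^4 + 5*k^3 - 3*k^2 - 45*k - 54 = (k + 3)*(k^3 + 2*k^2 - 9*k - 18) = (k + 3)^2*(k^2 - k - 6) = (k - 3)*(k + 3)^2*(k + 2)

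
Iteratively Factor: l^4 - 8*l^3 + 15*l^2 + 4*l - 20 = (l - 2)*(l^3 - 6*l^2 + 3*l + 10) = (l - 5)*(l - 2)*(l^2 - l - 2) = (l - 5)*(l - 2)*(l + 1)*(l - 2)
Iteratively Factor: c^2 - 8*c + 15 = (c - 5)*(c - 3)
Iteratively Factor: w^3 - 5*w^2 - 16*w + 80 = (w + 4)*(w^2 - 9*w + 20) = (w - 4)*(w + 4)*(w - 5)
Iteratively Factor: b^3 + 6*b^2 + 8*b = (b)*(b^2 + 6*b + 8) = b*(b + 4)*(b + 2)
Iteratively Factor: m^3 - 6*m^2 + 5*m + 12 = (m - 3)*(m^2 - 3*m - 4) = (m - 4)*(m - 3)*(m + 1)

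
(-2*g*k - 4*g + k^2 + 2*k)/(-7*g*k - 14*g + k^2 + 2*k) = (2*g - k)/(7*g - k)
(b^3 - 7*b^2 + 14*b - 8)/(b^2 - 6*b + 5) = (b^2 - 6*b + 8)/(b - 5)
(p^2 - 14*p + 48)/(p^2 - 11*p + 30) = (p - 8)/(p - 5)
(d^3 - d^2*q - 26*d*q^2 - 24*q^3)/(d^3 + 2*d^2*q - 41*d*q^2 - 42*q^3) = (d + 4*q)/(d + 7*q)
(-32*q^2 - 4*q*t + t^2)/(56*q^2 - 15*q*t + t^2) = (-4*q - t)/(7*q - t)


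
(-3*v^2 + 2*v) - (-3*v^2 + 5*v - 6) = 6 - 3*v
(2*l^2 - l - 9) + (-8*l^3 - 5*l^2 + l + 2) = -8*l^3 - 3*l^2 - 7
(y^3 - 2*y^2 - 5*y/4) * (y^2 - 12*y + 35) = y^5 - 14*y^4 + 231*y^3/4 - 55*y^2 - 175*y/4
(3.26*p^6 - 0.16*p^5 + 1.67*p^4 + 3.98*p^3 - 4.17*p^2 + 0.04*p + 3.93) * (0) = 0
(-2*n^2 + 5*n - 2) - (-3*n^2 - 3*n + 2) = n^2 + 8*n - 4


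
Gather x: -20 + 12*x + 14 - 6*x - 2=6*x - 8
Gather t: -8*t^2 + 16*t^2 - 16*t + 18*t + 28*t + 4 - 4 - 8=8*t^2 + 30*t - 8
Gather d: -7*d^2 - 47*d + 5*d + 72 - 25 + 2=-7*d^2 - 42*d + 49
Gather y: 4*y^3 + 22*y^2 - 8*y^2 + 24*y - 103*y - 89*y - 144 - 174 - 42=4*y^3 + 14*y^2 - 168*y - 360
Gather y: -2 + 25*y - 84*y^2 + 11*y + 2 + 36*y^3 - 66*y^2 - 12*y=36*y^3 - 150*y^2 + 24*y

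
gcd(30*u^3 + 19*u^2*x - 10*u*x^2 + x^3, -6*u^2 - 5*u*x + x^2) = -6*u^2 - 5*u*x + x^2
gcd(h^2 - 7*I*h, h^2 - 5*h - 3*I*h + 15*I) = 1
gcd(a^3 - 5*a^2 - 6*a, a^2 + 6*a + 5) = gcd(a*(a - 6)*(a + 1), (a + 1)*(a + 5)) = a + 1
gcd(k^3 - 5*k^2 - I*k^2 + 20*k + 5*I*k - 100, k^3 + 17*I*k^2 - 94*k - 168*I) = k + 4*I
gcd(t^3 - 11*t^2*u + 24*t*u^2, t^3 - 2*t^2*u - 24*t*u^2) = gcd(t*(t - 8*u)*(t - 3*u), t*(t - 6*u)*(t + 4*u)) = t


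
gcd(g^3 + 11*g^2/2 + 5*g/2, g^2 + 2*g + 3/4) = g + 1/2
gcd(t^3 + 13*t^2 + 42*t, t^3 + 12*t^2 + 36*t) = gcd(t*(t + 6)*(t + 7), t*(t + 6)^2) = t^2 + 6*t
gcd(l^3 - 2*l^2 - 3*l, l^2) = l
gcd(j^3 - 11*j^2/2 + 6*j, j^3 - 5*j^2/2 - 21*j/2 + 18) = j^2 - 11*j/2 + 6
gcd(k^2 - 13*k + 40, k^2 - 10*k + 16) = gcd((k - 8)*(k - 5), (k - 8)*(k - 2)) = k - 8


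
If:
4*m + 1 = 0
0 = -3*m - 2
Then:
No Solution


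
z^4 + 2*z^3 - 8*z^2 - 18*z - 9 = (z - 3)*(z + 1)^2*(z + 3)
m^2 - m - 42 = (m - 7)*(m + 6)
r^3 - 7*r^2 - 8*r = r*(r - 8)*(r + 1)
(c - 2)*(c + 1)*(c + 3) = c^3 + 2*c^2 - 5*c - 6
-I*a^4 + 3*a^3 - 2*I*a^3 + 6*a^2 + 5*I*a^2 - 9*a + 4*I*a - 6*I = (a + 3)*(a + I)*(a + 2*I)*(-I*a + I)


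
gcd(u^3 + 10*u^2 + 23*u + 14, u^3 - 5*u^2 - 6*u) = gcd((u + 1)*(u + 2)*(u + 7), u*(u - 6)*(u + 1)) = u + 1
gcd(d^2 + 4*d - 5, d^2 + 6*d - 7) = d - 1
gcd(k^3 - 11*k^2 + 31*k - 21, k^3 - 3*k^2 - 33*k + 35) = k^2 - 8*k + 7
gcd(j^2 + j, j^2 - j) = j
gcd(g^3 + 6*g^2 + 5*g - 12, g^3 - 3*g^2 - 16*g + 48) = g + 4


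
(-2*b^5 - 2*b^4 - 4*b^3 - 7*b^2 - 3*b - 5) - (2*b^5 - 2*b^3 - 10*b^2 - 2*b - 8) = -4*b^5 - 2*b^4 - 2*b^3 + 3*b^2 - b + 3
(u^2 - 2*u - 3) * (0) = 0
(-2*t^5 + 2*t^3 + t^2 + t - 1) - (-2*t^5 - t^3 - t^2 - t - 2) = 3*t^3 + 2*t^2 + 2*t + 1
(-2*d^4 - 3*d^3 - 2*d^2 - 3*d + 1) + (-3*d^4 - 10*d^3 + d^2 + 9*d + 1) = -5*d^4 - 13*d^3 - d^2 + 6*d + 2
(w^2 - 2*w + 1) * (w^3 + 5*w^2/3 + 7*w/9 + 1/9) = w^5 - w^4/3 - 14*w^3/9 + 2*w^2/9 + 5*w/9 + 1/9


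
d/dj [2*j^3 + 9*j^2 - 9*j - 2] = 6*j^2 + 18*j - 9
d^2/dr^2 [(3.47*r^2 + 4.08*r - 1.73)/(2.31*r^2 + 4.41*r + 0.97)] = (-27.155898*r^3 - 102.040092*r^2 - 160.594434*r - 87.91379)/(12.326391*r^6 + 70.596603*r^5 + 150.303384*r^4 + 145.055043*r^3 + 63.114408*r^2 + 12.448107*r + 0.912673)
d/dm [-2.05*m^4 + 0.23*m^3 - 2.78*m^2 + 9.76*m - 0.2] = -8.2*m^3 + 0.69*m^2 - 5.56*m + 9.76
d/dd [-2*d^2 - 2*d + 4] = -4*d - 2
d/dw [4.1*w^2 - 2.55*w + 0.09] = 8.2*w - 2.55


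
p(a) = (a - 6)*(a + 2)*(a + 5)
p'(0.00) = -32.00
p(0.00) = -60.00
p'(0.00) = -32.00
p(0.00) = -60.00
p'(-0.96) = -31.16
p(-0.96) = -29.24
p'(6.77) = 119.04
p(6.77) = 79.48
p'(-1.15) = -30.33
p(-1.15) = -23.40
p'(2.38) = -10.25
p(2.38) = -117.01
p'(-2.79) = -14.23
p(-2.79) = 15.35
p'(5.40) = 66.28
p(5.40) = -46.18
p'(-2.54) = -17.73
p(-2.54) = 11.34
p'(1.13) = -25.91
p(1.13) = -93.44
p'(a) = (a - 6)*(a + 2) + (a - 6)*(a + 5) + (a + 2)*(a + 5)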